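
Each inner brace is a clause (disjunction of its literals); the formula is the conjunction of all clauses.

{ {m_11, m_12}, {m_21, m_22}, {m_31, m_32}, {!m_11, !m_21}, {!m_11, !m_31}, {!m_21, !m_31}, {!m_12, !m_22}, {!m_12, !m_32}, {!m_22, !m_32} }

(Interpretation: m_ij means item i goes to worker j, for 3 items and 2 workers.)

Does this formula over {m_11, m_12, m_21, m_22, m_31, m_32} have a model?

No

Try m_11 = true.
(!m_21) alone gives m_21 = false.
(m_22) alone gives m_22 = true.
(!m_31) alone gives m_31 = false.
(m_32) alone gives m_32 = true.
But (!m_32) is also a unit clause — contradiction.
That branch fails; take m_11 = false instead.
(m_12) alone gives m_12 = true.
(!m_22) alone gives m_22 = false.
(m_21) alone gives m_21 = true.
(!m_31) alone gives m_31 = false.
(m_32) alone gives m_32 = true.
But (!m_32) is also a unit clause — contradiction.
Either choice for m_11 ends in contradiction.
No assignment satisfies every clause.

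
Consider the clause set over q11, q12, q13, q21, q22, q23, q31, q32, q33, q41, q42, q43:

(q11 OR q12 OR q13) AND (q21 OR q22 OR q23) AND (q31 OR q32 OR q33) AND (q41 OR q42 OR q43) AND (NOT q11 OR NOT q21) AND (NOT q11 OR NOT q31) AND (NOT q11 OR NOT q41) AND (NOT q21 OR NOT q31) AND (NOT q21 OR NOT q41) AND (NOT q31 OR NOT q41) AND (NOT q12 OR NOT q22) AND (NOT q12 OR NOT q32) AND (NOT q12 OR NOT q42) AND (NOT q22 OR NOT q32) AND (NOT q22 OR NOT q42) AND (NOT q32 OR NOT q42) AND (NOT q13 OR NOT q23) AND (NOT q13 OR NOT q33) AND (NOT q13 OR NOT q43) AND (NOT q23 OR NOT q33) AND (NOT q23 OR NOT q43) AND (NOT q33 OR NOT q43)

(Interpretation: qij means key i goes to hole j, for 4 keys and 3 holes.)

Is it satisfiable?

Suppose q11 = false.
Suppose q12 = true.
From the singleton clause (NOT q22), q22 = false.
From the singleton clause (NOT q32), q32 = false.
From the singleton clause (NOT q42), q42 = false.
Suppose q21 = true.
From the singleton clause (NOT q31), q31 = false.
From the singleton clause (q33), q33 = true.
From the singleton clause (NOT q41), q41 = false.
From the singleton clause (q43), q43 = true.
Now (NOT q43) is unsatisfied and unit — conflict.
Backtrack on q21: now try q21 = false.
From the singleton clause (q23), q23 = true.
From the singleton clause (NOT q13), q13 = false.
From the singleton clause (NOT q33), q33 = false.
From the singleton clause (q31), q31 = true.
From the singleton clause (NOT q41), q41 = false.
From the singleton clause (q43), q43 = true.
Now (NOT q43) is unsatisfied and unit — conflict.
Neither q21 = true nor q21 = false works.
Backtrack on q12: now try q12 = false.
From the singleton clause (q13), q13 = true.
From the singleton clause (NOT q23), q23 = false.
From the singleton clause (NOT q33), q33 = false.
From the singleton clause (NOT q43), q43 = false.
Suppose q21 = true.
From the singleton clause (NOT q31), q31 = false.
From the singleton clause (q32), q32 = true.
From the singleton clause (NOT q41), q41 = false.
From the singleton clause (q42), q42 = true.
Now (NOT q42) is unsatisfied and unit — conflict.
Backtrack on q21: now try q21 = false.
From the singleton clause (q22), q22 = true.
From the singleton clause (NOT q32), q32 = false.
From the singleton clause (q31), q31 = true.
From the singleton clause (NOT q41), q41 = false.
From the singleton clause (q42), q42 = true.
Now (NOT q42) is unsatisfied and unit — conflict.
Neither q21 = true nor q21 = false works.
Neither q12 = true nor q12 = false works.
Backtrack on q11: now try q11 = true.
From the singleton clause (NOT q21), q21 = false.
From the singleton clause (NOT q31), q31 = false.
From the singleton clause (NOT q41), q41 = false.
Suppose q22 = true.
From the singleton clause (NOT q12), q12 = false.
From the singleton clause (NOT q32), q32 = false.
From the singleton clause (q33), q33 = true.
From the singleton clause (NOT q42), q42 = false.
From the singleton clause (q43), q43 = true.
Now (NOT q43) is unsatisfied and unit — conflict.
Backtrack on q22: now try q22 = false.
From the singleton clause (q23), q23 = true.
From the singleton clause (NOT q13), q13 = false.
From the singleton clause (NOT q33), q33 = false.
From the singleton clause (q32), q32 = true.
From the singleton clause (NOT q12), q12 = false.
From the singleton clause (NOT q42), q42 = false.
From the singleton clause (q43), q43 = true.
Now (NOT q43) is unsatisfied and unit — conflict.
Neither q22 = true nor q22 = false works.
Neither q11 = true nor q11 = false works.
No assignment satisfies every clause.

No, unsatisfiable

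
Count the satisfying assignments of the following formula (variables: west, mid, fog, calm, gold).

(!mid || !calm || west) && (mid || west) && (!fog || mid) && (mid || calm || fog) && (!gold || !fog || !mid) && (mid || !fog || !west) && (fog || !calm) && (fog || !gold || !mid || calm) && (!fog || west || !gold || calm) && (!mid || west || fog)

There are 2^5 = 32 truth assignments over (west, mid, fog, calm, gold).
Split on gold. With gold = true, the clauses containing gold are satisfied and !gold drops from the rest; 0 of the 2^4 = 16 assignments to the other variables satisfy what remains.
With gold = false, by the same count on the reduced clause set, 4 assignments work.
Total: 0 + 4 = 4.

4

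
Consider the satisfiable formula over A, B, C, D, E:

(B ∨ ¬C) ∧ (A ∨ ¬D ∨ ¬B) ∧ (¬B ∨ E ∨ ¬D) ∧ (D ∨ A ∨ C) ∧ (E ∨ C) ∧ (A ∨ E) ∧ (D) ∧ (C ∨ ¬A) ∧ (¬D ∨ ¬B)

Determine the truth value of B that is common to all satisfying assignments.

Suppose B = True.
(D) alone gives D = True.
But (¬D) is also a unit clause — contradiction.
So every satisfying assignment has B = False.

False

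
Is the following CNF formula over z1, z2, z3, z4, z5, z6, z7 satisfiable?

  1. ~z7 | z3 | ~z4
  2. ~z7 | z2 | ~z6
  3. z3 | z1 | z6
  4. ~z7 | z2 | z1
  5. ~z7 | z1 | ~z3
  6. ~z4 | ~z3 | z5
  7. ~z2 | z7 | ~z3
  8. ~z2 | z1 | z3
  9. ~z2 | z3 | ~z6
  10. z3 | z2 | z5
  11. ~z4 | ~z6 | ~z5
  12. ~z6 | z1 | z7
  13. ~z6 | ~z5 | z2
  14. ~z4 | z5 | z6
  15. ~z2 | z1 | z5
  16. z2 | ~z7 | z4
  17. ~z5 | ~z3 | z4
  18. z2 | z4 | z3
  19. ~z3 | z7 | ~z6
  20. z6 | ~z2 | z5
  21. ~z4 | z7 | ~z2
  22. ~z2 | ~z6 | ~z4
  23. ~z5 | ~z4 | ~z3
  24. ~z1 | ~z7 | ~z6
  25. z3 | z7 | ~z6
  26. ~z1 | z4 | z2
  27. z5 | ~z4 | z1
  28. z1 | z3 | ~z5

Branch on z7: set z7 = 1.
Branch on z3: set z3 = 0.
The clause (~z4) is unit, so z4 = 0.
The clause (z2) is unit, so z2 = 1.
The clause (z1) is unit, so z1 = 1.
The clause (~z6) is unit, so z6 = 0.
The clause (z5) is unit, so z5 = 1.
Every clause now holds.
A satisfying assignment: z1=1; z2=1; z3=0; z4=0; z5=1; z6=0; z7=1.

Satisfiable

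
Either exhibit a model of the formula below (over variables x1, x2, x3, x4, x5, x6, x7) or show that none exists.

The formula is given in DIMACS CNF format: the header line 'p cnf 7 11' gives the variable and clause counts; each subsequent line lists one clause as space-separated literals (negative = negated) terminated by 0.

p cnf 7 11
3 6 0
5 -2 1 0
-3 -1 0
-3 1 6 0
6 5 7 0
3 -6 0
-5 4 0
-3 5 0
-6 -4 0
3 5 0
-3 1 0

UNSATISFIABLE

Suppose x3 = True.
The clause (¬x1) is unit, so x1 = False.
That conflicts with the unit clause (x1).
So x3 must be the other value — set x3 = False.
The clause (x6) is unit, so x6 = True.
That conflicts with the unit clause (¬x6).
Neither x3 = True nor x3 = False works.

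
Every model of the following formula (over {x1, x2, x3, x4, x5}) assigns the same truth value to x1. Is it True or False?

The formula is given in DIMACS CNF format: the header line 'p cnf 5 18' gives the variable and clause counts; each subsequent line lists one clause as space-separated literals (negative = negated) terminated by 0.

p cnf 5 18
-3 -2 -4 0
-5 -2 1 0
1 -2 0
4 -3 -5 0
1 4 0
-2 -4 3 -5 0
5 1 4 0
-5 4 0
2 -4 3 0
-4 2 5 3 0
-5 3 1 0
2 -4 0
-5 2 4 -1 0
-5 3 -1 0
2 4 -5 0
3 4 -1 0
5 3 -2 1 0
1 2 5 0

True

Suppose x1 = False.
From the singleton clause (¬x2), x2 = False.
From the singleton clause (x4), x4 = True.
But (¬x4) is also a unit clause — contradiction.
So every satisfying assignment has x1 = True.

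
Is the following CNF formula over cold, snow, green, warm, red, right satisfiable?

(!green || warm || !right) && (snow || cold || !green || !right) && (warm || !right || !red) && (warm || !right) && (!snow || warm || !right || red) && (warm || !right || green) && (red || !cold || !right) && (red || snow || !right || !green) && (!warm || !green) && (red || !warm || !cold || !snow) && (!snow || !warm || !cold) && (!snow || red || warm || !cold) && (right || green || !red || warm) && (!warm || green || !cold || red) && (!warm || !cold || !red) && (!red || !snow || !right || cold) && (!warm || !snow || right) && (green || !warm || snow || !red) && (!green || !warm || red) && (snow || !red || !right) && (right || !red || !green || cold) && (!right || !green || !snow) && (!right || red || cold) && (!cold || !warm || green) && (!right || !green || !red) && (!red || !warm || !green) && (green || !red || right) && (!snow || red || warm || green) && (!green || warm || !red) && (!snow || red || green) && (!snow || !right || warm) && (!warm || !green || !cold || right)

Branch on warm: set warm = true.
The clause (!green) is unit, so green = false.
The clause (!cold) is unit, so cold = false.
Branch on snow: set snow = false.
The clause (!red) is unit, so red = false.
The clause (!right) is unit, so right = false.
All clauses are satisfied.
A satisfying assignment: cold: false, snow: false, green: false, warm: true, red: false, right: false.

Satisfiable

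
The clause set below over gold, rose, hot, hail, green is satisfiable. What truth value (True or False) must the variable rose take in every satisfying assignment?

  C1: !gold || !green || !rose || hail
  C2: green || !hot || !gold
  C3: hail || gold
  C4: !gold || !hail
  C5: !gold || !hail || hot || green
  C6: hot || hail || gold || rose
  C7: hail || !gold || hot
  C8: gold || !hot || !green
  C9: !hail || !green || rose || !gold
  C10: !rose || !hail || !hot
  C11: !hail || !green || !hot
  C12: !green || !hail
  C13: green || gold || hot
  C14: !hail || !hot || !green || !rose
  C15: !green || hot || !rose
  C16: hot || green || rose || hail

False

Suppose rose = true.
Suppose hail = true.
The clause (!gold) is unit, so gold = false.
The clause (!hot) is unit, so hot = false.
The clause (!green) is unit, so green = false.
Now (green) is unsatisfied and unit — conflict.
Undo hail and try hail = false.
The clause (gold) is unit, so gold = true.
The clause (!green) is unit, so green = false.
The clause (!hot) is unit, so hot = false.
Now (hot) is unsatisfied and unit — conflict.
Neither hail = true nor hail = false works.
So every satisfying assignment has rose = False.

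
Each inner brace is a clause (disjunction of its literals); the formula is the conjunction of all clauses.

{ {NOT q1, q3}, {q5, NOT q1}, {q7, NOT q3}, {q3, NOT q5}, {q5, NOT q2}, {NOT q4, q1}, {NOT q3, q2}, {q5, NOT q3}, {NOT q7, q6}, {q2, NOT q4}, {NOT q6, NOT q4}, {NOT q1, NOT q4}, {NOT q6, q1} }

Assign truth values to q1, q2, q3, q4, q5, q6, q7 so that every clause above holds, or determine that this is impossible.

Branch on q1: set q1 = true.
(q3) alone gives q3 = true.
(q5) alone gives q5 = true.
(q7) alone gives q7 = true.
(q2) alone gives q2 = true.
(q6) alone gives q6 = true.
(NOT q4) alone gives q4 = false.
This assignment satisfies each clause.

q1=true; q2=true; q3=true; q4=false; q5=true; q6=true; q7=true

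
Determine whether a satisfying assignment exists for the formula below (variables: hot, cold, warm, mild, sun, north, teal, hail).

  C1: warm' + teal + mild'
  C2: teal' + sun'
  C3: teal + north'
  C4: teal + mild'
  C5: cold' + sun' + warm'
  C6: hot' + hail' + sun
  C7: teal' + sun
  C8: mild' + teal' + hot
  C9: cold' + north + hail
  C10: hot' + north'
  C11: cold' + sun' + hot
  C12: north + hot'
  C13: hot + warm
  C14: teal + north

Branch on teal: set teal = 0.
The clause (north') is unit, so north = 0.
That conflicts with the unit clause (north).
Undo teal and try teal = 1.
The clause (sun') is unit, so sun = 0.
That conflicts with the unit clause (sun).
Either choice for teal ends in contradiction.
No assignment satisfies every clause.

No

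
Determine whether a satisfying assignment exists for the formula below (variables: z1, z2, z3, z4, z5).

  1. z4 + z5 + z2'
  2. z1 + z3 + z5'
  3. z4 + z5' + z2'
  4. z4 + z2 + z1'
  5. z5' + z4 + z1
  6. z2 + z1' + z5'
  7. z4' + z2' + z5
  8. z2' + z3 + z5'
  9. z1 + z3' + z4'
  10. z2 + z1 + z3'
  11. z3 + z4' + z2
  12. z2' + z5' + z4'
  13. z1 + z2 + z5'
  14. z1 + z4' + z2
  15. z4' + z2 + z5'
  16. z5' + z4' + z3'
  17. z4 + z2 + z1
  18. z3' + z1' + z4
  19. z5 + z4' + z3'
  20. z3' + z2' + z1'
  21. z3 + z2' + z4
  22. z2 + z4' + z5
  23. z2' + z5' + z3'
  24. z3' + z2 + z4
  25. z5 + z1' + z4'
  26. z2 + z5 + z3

Unsatisfiable

Suppose z4 = 1.
Suppose z2 = 0.
Unit clause (z3) forces z3 = 1.
Unit clause (z1) forces z1 = 1.
Unit clause (z5') forces z5 = 0.
That conflicts with the unit clause (z5).
That branch fails; take z2 = 1 instead.
Unit clause (z5) forces z5 = 1.
That conflicts with the unit clause (z5').
Neither z2 = 1 nor z2 = 0 works.
That branch fails; take z4 = 0 instead.
Suppose z5 = 1.
Unit clause (z2') forces z2 = 0.
Unit clause (z1') forces z1 = 0.
That conflicts with the unit clause (z1).
That branch fails; take z5 = 0 instead.
Unit clause (z2') forces z2 = 0.
Unit clause (z1') forces z1 = 0.
That conflicts with the unit clause (z1).
Neither z5 = 1 nor z5 = 0 works.
Neither z4 = 1 nor z4 = 0 works.
No assignment satisfies every clause.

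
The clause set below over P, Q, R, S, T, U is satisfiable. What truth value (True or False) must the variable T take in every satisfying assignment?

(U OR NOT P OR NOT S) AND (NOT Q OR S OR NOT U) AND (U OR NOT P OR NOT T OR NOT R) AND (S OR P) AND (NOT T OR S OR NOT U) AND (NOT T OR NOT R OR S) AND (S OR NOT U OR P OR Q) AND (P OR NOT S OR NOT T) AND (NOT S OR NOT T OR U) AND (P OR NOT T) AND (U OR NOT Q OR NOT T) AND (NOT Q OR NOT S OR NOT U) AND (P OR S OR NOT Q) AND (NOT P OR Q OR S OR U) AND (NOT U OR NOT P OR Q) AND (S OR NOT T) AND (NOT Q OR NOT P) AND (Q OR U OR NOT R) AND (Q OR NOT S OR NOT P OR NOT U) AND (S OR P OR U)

False

Suppose T = true.
Unit clause (P) forces P = true.
Unit clause (S) forces S = true.
Unit clause (U) forces U = true.
Unit clause (NOT Q) forces Q = false.
But (Q) is also a unit clause — contradiction.
So every satisfying assignment has T = False.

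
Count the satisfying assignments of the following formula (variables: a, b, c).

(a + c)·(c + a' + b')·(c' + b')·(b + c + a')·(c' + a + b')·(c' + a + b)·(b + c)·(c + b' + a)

1

There are 2^3 = 8 truth assignments over (a, b, c).
Split on c. With c = 1, the clauses containing c are satisfied and c' drops from the rest; 1 of the 2^2 = 4 assignments to the other variables satisfy what remains.
With c = 0, by the same count on the reduced clause set, 0 assignments work.
(One model: a=T, b=F, c=T.)
Total: 1 + 0 = 1.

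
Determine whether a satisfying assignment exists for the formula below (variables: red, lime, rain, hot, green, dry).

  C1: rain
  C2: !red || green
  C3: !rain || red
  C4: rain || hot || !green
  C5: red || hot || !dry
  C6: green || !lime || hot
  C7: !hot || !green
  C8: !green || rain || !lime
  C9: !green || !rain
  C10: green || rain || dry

(rain) alone gives rain = true.
(red) alone gives red = true.
(green) alone gives green = true.
But (!green) is also a unit clause — contradiction.
No assignment satisfies every clause.

Unsatisfiable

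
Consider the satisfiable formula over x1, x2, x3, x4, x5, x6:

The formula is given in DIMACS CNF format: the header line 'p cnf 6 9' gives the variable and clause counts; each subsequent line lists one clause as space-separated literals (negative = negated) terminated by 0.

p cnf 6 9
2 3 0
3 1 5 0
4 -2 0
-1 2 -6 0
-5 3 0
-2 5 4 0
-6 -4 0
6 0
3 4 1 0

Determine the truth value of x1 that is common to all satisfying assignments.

Suppose x1 = True.
Unit clause (x6) forces x6 = True.
Unit clause (x2) forces x2 = True.
Unit clause (x4) forces x4 = True.
That conflicts with the unit clause (¬x4).
So every satisfying assignment has x1 = False.

False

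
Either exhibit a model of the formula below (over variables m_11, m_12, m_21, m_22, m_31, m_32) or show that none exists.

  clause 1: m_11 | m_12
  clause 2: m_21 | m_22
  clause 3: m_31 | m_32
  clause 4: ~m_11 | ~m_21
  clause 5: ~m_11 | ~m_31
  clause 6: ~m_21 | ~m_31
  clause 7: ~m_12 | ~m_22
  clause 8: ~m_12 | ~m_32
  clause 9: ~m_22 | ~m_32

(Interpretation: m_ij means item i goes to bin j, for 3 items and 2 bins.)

UNSATISFIABLE

Branch on m_11: set m_11 = 1.
From the singleton clause (~m_21), m_21 = 0.
From the singleton clause (m_22), m_22 = 1.
From the singleton clause (~m_31), m_31 = 0.
From the singleton clause (m_32), m_32 = 1.
That conflicts with the unit clause (~m_32).
Undo m_11 and try m_11 = 0.
From the singleton clause (m_12), m_12 = 1.
From the singleton clause (~m_22), m_22 = 0.
From the singleton clause (m_21), m_21 = 1.
From the singleton clause (~m_31), m_31 = 0.
From the singleton clause (m_32), m_32 = 1.
That conflicts with the unit clause (~m_32).
Both values of m_11 lead to a conflict.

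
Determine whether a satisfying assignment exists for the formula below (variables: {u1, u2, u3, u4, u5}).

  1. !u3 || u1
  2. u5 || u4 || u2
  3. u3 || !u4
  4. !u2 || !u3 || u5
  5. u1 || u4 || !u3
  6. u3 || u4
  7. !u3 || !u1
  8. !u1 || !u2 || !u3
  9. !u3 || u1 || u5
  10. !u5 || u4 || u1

Branch on u3: set u3 = false.
Unit clause (!u4) forces u4 = false.
But (u4) is also a unit clause — contradiction.
That branch fails; take u3 = true instead.
Unit clause (u1) forces u1 = true.
But (!u1) is also a unit clause — contradiction.
Either choice for u3 ends in contradiction.
No assignment satisfies every clause.

No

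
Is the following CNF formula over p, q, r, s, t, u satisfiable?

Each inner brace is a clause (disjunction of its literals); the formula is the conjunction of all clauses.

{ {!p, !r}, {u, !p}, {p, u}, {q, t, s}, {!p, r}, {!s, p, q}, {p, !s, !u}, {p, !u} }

Suppose p = false.
The clause (u) is unit, so u = true.
But (!u) is also a unit clause — contradiction.
That branch fails; take p = true instead.
The clause (!r) is unit, so r = false.
But (r) is also a unit clause — contradiction.
Both values of p lead to a conflict.
No assignment satisfies every clause.

Unsatisfiable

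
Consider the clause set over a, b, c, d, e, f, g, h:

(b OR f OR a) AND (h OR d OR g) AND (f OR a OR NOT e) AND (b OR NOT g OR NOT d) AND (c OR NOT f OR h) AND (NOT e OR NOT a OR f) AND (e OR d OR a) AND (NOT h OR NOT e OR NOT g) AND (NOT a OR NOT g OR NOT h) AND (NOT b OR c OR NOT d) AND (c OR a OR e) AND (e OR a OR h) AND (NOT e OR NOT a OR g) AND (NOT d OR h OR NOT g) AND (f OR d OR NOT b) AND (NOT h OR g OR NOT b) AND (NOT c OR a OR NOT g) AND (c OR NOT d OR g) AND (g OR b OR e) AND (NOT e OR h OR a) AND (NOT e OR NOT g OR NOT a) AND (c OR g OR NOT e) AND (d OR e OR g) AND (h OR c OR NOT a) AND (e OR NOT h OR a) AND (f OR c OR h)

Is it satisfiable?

Case b = true:
Case c = true:
Case f = true:
Case h = false:
Case d = false:
The clause (g) is unit, so g = true.
The clause (a) is unit, so a = true.
The clause (NOT e) is unit, so e = false.
Every clause now holds.
A satisfying assignment: a=true; b=true; c=true; d=false; e=false; f=true; g=true; h=false.

Satisfiable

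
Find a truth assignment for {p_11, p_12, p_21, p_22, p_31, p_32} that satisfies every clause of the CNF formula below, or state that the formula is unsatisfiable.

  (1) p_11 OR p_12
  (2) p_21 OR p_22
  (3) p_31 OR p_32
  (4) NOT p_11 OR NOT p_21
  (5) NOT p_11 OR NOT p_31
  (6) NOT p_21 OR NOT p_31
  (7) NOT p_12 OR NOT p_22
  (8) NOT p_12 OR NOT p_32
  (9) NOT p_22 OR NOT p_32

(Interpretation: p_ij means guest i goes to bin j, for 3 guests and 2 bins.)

Case p_11 = true:
The clause (NOT p_21) is unit, so p_21 = false.
The clause (p_22) is unit, so p_22 = true.
The clause (NOT p_31) is unit, so p_31 = false.
The clause (p_32) is unit, so p_32 = true.
Now (NOT p_32) is unsatisfied and unit — conflict.
That branch fails; take p_11 = false instead.
The clause (p_12) is unit, so p_12 = true.
The clause (NOT p_22) is unit, so p_22 = false.
The clause (p_21) is unit, so p_21 = true.
The clause (NOT p_31) is unit, so p_31 = false.
The clause (p_32) is unit, so p_32 = true.
Now (NOT p_32) is unsatisfied and unit — conflict.
Neither p_11 = true nor p_11 = false works.

UNSATISFIABLE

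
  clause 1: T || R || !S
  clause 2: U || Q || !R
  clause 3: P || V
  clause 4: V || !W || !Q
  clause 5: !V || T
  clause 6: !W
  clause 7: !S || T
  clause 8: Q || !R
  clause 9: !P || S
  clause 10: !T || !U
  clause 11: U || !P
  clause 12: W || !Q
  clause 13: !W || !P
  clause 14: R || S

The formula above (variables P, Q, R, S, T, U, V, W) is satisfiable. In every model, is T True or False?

Suppose T = false.
The clause (!V) is unit, so V = false.
The clause (P) is unit, so P = true.
The clause (!W) is unit, so W = false.
The clause (!S) is unit, so S = false.
That conflicts with the unit clause (S).
So every satisfying assignment has T = True.

True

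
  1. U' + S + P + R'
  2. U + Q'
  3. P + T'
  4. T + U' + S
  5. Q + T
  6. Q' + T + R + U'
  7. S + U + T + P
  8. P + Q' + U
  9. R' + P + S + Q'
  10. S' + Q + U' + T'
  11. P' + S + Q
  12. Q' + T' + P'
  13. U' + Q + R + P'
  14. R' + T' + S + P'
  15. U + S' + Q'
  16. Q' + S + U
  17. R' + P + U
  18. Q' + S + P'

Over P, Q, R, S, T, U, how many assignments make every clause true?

There are 2^6 = 64 truth assignments over (P, Q, R, S, T, U).
Split on S. With S = 1, the clauses containing S are satisfied and S' drops from the rest; 4 of the 2^5 = 32 assignments to the other variables satisfy what remains.
With S = 0, by the same count on the reduced clause set, 0 assignments work.
(One model: P=F, Q=T, R=T, S=T, T=F, U=T.)
Total: 4 + 0 = 4.

4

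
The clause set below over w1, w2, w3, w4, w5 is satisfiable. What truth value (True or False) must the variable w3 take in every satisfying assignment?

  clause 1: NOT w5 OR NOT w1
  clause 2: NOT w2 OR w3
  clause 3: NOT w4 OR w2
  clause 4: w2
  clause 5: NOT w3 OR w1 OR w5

True

Suppose w3 = false.
Unit clause (NOT w2) forces w2 = false.
But (w2) is also a unit clause — contradiction.
So every satisfying assignment has w3 = True.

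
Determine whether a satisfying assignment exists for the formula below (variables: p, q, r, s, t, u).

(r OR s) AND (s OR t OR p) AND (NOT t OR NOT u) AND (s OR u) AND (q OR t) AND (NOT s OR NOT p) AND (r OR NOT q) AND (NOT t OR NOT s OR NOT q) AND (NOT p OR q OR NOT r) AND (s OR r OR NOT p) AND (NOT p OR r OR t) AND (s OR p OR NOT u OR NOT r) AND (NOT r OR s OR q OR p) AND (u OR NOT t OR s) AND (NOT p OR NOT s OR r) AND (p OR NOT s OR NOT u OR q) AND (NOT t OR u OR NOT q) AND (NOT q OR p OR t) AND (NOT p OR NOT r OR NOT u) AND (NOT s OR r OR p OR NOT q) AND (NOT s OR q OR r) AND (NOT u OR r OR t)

Yes, satisfiable

Branch on r: set r = true.
Branch on t: set t = true.
Unit clause (NOT u) forces u = false.
Unit clause (s) forces s = true.
Unit clause (NOT p) forces p = false.
Unit clause (NOT q) forces q = false.
All clauses are satisfied.
A satisfying assignment: p ↦ false,  q ↦ false,  r ↦ true,  s ↦ true,  t ↦ true,  u ↦ false.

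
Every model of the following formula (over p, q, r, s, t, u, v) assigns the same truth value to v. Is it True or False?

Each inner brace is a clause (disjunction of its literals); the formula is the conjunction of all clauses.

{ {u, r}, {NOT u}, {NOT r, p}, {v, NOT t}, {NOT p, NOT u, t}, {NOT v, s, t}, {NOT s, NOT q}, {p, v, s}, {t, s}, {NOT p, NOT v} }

False

Suppose v = true.
(NOT u) alone gives u = false.
(r) alone gives r = true.
(p) alone gives p = true.
Now (NOT p) is unsatisfied and unit — conflict.
So every satisfying assignment has v = False.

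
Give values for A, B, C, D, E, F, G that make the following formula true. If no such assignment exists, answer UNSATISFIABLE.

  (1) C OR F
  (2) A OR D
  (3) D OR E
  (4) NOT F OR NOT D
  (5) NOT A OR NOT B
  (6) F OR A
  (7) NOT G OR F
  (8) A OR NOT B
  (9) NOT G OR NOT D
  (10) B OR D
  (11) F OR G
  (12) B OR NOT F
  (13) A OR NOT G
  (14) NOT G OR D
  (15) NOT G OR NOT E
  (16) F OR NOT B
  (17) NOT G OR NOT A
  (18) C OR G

Case C = true:
Case A = true:
(NOT B) alone gives B = false.
(D) alone gives D = true.
(NOT F) alone gives F = false.
(NOT G) alone gives G = false.
But (G) is also a unit clause — contradiction.
So A must be the other value — set A = false.
(D) alone gives D = true.
(NOT F) alone gives F = false.
But (F) is also a unit clause — contradiction.
Neither A = true nor A = false works.
So C must be the other value — set C = false.
(F) alone gives F = true.
(NOT D) alone gives D = false.
(A) alone gives A = true.
(E) alone gives E = true.
(NOT B) alone gives B = false.
But (B) is also a unit clause — contradiction.
Neither C = true nor C = false works.

UNSATISFIABLE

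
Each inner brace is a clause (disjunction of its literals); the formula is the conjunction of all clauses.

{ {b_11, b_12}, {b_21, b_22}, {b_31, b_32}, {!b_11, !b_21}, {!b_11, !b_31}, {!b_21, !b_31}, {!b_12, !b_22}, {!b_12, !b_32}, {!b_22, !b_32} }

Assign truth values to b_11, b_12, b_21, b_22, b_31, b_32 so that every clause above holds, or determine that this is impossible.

UNSATISFIABLE

Suppose b_11 = true.
(!b_21) alone gives b_21 = false.
(b_22) alone gives b_22 = true.
(!b_31) alone gives b_31 = false.
(b_32) alone gives b_32 = true.
But (!b_32) is also a unit clause — contradiction.
That branch fails; take b_11 = false instead.
(b_12) alone gives b_12 = true.
(!b_22) alone gives b_22 = false.
(b_21) alone gives b_21 = true.
(!b_31) alone gives b_31 = false.
(b_32) alone gives b_32 = true.
But (!b_32) is also a unit clause — contradiction.
Neither b_11 = true nor b_11 = false works.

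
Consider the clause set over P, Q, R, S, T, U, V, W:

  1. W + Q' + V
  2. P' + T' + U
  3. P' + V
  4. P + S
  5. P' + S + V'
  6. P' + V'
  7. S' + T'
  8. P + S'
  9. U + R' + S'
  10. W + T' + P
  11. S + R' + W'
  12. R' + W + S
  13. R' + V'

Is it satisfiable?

Case P = 0:
(S) alone gives S = 1.
That conflicts with the unit clause (S').
So P must be the other value — set P = 1.
(V) alone gives V = 1.
That conflicts with the unit clause (V').
Both values of P lead to a conflict.
No assignment satisfies every clause.

Unsatisfiable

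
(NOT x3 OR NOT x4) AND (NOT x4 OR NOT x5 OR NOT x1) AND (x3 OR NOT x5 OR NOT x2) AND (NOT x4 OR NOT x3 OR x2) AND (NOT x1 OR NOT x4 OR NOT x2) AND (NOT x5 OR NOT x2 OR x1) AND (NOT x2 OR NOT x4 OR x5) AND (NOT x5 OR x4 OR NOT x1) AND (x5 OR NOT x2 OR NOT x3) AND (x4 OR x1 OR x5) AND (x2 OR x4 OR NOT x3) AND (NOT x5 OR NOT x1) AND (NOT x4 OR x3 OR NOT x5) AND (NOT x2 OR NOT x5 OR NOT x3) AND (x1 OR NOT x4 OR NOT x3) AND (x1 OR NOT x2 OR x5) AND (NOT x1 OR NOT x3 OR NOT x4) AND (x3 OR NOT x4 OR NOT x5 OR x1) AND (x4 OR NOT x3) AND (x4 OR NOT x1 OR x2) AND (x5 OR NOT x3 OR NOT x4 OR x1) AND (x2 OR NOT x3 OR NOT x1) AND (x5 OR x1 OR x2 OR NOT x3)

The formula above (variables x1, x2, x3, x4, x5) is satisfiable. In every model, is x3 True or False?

False

Suppose x3 = true.
(NOT x4) alone gives x4 = false.
But (x4) is also a unit clause — contradiction.
So every satisfying assignment has x3 = False.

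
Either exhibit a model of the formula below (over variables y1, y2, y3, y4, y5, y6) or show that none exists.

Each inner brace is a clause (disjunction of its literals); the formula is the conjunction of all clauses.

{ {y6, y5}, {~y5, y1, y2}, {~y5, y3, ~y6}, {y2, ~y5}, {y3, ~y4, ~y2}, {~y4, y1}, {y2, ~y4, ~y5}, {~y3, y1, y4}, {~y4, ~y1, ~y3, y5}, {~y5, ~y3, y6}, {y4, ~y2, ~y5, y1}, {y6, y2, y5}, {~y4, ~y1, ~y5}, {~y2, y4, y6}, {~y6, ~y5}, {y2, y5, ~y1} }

Try y6 = 1.
From the singleton clause (~y5), y5 = 0.
Try y4 = 0.
Try y3 = 0.
Try y2 = 1.
Every clause is now satisfied; y1 is unconstrained.

y1 ↦ 0; y2 ↦ 1; y3 ↦ 0; y4 ↦ 0; y5 ↦ 0; y6 ↦ 1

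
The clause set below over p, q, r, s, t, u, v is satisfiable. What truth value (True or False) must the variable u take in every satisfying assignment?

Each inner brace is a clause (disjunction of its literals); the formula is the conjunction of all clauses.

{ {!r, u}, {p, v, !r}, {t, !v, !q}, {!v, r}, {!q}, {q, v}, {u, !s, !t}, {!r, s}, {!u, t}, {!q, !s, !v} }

True

Suppose u = false.
The clause (!r) is unit, so r = false.
The clause (!v) is unit, so v = false.
The clause (!q) is unit, so q = false.
But (q) is also a unit clause — contradiction.
So every satisfying assignment has u = True.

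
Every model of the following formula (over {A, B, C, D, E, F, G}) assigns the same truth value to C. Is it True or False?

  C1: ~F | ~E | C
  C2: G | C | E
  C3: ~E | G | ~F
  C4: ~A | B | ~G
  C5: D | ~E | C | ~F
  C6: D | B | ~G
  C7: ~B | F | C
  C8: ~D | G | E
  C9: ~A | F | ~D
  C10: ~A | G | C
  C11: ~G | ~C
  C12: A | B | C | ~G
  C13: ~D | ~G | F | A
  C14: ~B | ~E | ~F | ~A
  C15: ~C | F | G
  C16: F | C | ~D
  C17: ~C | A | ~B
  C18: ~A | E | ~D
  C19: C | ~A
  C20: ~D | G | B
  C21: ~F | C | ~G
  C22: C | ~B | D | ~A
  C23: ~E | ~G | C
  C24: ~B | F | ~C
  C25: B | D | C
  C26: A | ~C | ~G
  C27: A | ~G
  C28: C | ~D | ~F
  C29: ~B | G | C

True

Suppose C = 0.
(~A) alone gives A = 0.
(~G) alone gives G = 0.
(E) alone gives E = 1.
(~F) alone gives F = 0.
(~B) alone gives B = 0.
(~D) alone gives D = 0.
Now (D) is unsatisfied and unit — conflict.
So every satisfying assignment has C = True.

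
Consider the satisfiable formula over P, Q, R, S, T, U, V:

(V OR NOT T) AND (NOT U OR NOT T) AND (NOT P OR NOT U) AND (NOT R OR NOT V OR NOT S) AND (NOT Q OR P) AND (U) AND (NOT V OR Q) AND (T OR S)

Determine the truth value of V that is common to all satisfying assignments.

Suppose V = true.
Unit clause (U) forces U = true.
Unit clause (NOT T) forces T = false.
Unit clause (NOT P) forces P = false.
Unit clause (NOT Q) forces Q = false.
Now (Q) is unsatisfied and unit — conflict.
So every satisfying assignment has V = False.

False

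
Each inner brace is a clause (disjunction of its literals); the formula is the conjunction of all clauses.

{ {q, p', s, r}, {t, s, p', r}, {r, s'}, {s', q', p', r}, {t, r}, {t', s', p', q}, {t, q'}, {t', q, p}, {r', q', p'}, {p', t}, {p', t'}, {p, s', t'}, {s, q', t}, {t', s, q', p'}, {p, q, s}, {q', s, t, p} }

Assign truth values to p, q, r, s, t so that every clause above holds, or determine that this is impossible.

Try r = 0.
The clause (s') is unit, so s = 0.
The clause (t) is unit, so t = 1.
The clause (p') is unit, so p = 0.
The clause (q) is unit, so q = 1.
This assignment satisfies each clause.

p: 0; q: 1; r: 0; s: 0; t: 1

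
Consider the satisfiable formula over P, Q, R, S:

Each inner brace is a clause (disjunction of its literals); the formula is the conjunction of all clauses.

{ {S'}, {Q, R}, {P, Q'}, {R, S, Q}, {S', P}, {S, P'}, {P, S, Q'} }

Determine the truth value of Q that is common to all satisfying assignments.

False

Suppose Q = 1.
Unit clause (S') forces S = 0.
Unit clause (P) forces P = 1.
That conflicts with the unit clause (P').
So every satisfying assignment has Q = False.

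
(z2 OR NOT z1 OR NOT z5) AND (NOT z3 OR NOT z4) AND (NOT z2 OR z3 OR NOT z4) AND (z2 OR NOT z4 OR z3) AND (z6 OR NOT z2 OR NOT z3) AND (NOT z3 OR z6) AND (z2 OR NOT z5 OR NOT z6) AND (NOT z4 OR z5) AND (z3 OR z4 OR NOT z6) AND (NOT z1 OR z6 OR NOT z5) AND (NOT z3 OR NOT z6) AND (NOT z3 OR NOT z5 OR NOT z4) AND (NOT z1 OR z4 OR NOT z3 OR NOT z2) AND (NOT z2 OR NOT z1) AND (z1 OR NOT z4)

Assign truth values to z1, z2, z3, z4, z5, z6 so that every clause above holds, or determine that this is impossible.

Suppose z3 = false.
Suppose z2 = false.
(NOT z4) alone gives z4 = false.
(NOT z6) alone gives z6 = false.
Suppose z1 = false.
All clauses hold; z5 can take either value.

z1=false,  z2=false,  z3=false,  z4=false,  z5=false,  z6=false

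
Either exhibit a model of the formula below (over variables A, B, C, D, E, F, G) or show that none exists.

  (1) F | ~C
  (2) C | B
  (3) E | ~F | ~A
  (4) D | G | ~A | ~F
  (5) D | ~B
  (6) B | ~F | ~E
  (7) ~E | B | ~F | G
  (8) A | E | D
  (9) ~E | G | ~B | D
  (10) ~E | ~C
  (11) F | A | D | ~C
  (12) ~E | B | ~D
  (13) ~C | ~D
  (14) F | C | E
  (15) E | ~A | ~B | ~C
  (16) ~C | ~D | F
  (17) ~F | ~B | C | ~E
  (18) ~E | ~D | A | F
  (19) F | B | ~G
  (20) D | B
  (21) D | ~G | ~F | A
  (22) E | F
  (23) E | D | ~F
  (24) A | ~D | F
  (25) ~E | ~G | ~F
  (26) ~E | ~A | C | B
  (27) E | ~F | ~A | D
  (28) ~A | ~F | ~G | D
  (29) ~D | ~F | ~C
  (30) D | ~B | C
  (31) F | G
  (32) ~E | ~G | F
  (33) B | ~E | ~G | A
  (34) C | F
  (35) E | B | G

Suppose F = 1.
Suppose C = 0.
From the singleton clause (B), B = 1.
From the singleton clause (D), D = 1.
From the singleton clause (~E), E = 0.
From the singleton clause (~A), A = 0.
All clauses hold; G can take either value.

A=0; B=1; C=0; D=1; E=0; F=1; G=1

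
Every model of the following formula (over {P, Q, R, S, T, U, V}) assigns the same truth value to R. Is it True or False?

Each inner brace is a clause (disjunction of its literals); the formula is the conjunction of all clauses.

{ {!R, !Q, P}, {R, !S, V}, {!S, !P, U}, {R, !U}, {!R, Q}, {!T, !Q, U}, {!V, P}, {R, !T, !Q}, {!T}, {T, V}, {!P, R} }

True

Suppose R = false.
From the singleton clause (!U), U = false.
From the singleton clause (!T), T = false.
From the singleton clause (V), V = true.
From the singleton clause (P), P = true.
Now (!P) is unsatisfied and unit — conflict.
So every satisfying assignment has R = True.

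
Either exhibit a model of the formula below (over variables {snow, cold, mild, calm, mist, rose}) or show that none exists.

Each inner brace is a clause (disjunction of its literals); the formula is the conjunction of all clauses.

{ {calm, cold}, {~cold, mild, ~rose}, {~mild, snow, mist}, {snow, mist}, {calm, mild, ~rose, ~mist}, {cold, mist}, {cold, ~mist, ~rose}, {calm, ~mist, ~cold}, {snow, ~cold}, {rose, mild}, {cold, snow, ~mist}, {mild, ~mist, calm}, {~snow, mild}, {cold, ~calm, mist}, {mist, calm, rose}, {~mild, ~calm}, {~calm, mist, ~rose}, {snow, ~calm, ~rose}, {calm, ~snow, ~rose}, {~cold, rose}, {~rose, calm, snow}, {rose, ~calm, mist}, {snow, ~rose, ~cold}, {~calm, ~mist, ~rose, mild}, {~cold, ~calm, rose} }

Branch on calm: set calm = 1.
From the singleton clause (~mild), mild = 0.
From the singleton clause (rose), rose = 1.
From the singleton clause (~cold), cold = 0.
From the singleton clause (mist), mist = 1.
That conflicts with the unit clause (~mist).
Backtrack on calm: now try calm = 0.
From the singleton clause (cold), cold = 1.
From the singleton clause (~mist), mist = 0.
From the singleton clause (snow), snow = 1.
From the singleton clause (mild), mild = 1.
From the singleton clause (rose), rose = 1.
That conflicts with the unit clause (~rose).
Neither calm = 1 nor calm = 0 works.

UNSATISFIABLE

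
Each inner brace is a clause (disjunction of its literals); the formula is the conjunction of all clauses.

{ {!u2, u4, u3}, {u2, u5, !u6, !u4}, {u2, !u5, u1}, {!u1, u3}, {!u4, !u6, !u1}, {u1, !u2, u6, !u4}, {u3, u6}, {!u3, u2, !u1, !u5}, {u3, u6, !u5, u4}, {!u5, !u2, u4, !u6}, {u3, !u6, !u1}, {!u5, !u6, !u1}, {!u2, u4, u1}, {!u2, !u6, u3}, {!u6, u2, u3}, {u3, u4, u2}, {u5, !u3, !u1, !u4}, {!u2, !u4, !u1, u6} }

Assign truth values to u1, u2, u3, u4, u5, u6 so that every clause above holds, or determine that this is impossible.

u1=false,  u2=true,  u3=true,  u4=true,  u5=false,  u6=true

Suppose u1 = false.
Suppose u2 = true.
(u4) alone gives u4 = true.
(u6) alone gives u6 = true.
(u3) alone gives u3 = true.
All clauses hold; u5 can take either value.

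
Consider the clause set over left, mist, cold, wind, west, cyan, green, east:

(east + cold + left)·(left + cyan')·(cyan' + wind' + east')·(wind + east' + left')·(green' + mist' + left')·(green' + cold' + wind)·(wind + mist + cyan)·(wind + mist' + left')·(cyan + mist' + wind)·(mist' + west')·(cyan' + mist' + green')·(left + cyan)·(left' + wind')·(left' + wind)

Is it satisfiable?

Case left = 1:
(wind') alone gives wind = 0.
Now (wind) is unsatisfied and unit — conflict.
Undo left and try left = 0.
(cyan') alone gives cyan = 0.
Now (cyan) is unsatisfied and unit — conflict.
Either choice for left ends in contradiction.
No assignment satisfies every clause.

No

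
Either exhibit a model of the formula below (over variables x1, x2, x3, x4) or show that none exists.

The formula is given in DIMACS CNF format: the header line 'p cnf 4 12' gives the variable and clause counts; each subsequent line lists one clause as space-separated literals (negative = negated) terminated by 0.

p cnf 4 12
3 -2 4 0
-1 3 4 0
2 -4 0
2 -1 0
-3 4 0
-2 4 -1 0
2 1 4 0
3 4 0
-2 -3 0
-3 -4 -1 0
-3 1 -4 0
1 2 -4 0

Case x2 = True:
The clause (¬x3) is unit, so x3 = False.
The clause (x4) is unit, so x4 = True.
All clauses hold; x1 can take either value.

x1=True, x2=True, x3=False, x4=True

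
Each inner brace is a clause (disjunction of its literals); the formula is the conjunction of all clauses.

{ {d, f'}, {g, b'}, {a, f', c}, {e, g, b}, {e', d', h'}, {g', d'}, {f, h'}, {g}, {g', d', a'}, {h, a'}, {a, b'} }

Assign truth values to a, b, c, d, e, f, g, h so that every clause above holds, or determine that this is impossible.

a: 0; b: 0; c: 1; d: 0; e: 1; f: 0; g: 1; h: 0

(g) alone gives g = 1.
(d') alone gives d = 0.
(f') alone gives f = 0.
(h') alone gives h = 0.
(a') alone gives a = 0.
(b') alone gives b = 0.
Every clause is now satisfied; c, e are unconstrained.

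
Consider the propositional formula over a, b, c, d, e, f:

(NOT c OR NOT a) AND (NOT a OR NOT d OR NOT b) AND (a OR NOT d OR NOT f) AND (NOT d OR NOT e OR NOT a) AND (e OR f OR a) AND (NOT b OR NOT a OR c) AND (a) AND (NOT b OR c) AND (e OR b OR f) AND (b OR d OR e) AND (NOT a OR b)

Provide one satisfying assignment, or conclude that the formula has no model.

(a) alone gives a = true.
(NOT c) alone gives c = false.
(NOT b) alone gives b = false.
That conflicts with the unit clause (b).

UNSATISFIABLE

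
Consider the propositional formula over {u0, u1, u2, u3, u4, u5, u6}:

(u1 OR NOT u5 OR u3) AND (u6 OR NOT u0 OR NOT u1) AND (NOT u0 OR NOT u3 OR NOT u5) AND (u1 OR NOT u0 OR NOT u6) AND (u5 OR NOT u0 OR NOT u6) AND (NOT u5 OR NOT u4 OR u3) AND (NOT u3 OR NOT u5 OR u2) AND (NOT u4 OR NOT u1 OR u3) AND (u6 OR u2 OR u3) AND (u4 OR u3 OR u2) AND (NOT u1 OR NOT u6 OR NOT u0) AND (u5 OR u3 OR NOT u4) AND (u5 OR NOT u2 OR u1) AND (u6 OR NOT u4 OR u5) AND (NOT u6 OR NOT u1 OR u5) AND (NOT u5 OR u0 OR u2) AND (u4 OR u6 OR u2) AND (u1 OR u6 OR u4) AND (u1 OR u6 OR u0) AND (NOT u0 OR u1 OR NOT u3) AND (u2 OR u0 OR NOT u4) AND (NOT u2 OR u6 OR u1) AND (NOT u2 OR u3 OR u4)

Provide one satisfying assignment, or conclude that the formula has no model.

Case u1 = true:
Case u6 = false:
Unit clause (NOT u0) forces u0 = false.
Case u4 = true:
Unit clause (u3) forces u3 = true.
Unit clause (u5) forces u5 = true.
Unit clause (u2) forces u2 = true.
Every clause now holds.

u0 ↦ false,  u1 ↦ true,  u2 ↦ true,  u3 ↦ true,  u4 ↦ true,  u5 ↦ true,  u6 ↦ false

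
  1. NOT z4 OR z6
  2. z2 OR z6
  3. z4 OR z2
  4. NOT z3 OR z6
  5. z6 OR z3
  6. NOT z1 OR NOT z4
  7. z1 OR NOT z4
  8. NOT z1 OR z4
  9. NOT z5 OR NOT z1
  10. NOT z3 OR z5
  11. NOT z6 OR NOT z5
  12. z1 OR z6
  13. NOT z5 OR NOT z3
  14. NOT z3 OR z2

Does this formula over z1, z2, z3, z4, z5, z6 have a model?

Satisfiable

Suppose z4 = false.
From the singleton clause (z2), z2 = true.
From the singleton clause (NOT z1), z1 = false.
From the singleton clause (z6), z6 = true.
From the singleton clause (NOT z5), z5 = false.
From the singleton clause (NOT z3), z3 = false.
Every clause now holds.
A satisfying assignment: z1=false; z2=true; z3=false; z4=false; z5=false; z6=true.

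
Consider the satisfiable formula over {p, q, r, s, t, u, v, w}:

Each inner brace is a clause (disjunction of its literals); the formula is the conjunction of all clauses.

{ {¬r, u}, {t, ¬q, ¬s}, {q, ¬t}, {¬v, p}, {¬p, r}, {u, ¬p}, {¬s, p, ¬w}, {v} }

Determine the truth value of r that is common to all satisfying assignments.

True

Suppose r = False.
The clause (¬p) is unit, so p = False.
The clause (¬v) is unit, so v = False.
Now (v) is unsatisfied and unit — conflict.
So every satisfying assignment has r = True.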